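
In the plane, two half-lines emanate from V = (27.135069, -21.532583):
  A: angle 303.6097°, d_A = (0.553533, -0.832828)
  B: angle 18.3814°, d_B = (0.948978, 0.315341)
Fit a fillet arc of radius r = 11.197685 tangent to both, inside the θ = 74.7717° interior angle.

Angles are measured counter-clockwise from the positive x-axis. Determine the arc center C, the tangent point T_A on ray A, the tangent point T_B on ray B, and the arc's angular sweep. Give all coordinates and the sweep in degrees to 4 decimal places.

center=(44.5720,-27.5381) T_A=(35.2462,-33.7364) T_B=(41.0409,-16.9117) sweep=105.2283

bisector direction at 340.9955° = (0.945493,-0.325642)
center distance |VC| = r/sin(θ/2) = 11.197685/sin(37.3858°) = 18.442129
C = V + |VC|·bis = (44.5720,-27.5381)
T_A = V + ((C−V)·d_A)·d_A = V + 14.6535·d_A = (35.2462,-33.7364)
T_B = V + ((C−V)·d_B)·d_B = V + 14.6535·d_B = (41.0409,-16.9117)
sweep = 180° − θ = 105.2283°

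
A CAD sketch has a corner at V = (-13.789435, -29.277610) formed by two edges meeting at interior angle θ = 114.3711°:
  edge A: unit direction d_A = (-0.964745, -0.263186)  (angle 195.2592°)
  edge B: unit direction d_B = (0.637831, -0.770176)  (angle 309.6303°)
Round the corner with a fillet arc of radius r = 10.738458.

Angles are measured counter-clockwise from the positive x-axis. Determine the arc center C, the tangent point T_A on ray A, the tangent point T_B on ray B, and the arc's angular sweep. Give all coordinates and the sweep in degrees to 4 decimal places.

center=(-17.6434,-41.4599) T_A=(-20.4696,-31.1000) T_B=(-9.3729,-34.6105) sweep=65.6289

bisector direction at 252.4448° = (-0.301625,-0.953427)
center distance |VC| = r/sin(θ/2) = 10.738458/sin(57.1855°) = 12.777338
C = V + |VC|·bis = (-17.6434,-41.4599)
T_A = V + ((C−V)·d_A)·d_A = V + 6.9243·d_A = (-20.4696,-31.1000)
T_B = V + ((C−V)·d_B)·d_B = V + 6.9243·d_B = (-9.3729,-34.6105)
sweep = 180° − θ = 65.6289°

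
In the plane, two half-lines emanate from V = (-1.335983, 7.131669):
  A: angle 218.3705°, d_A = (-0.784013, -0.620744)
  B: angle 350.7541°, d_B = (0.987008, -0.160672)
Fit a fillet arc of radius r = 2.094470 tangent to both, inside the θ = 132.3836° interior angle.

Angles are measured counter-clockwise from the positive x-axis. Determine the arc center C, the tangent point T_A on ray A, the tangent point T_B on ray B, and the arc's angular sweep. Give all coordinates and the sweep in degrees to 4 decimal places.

bisector direction at 284.5623° = (0.251433,-0.967875)
center distance |VC| = r/sin(θ/2) = 2.094470/sin(66.1918°) = 2.289284
C = V + |VC|·bis = (-0.7604,4.9159)
T_A = V + ((C−V)·d_A)·d_A = V + 0.9241·d_A = (-2.0605,6.5580)
T_B = V + ((C−V)·d_B)·d_B = V + 0.9241·d_B = (-0.4239,6.9832)
sweep = 180° − θ = 47.6164°

center=(-0.7604,4.9159) T_A=(-2.0605,6.5580) T_B=(-0.4239,6.9832) sweep=47.6164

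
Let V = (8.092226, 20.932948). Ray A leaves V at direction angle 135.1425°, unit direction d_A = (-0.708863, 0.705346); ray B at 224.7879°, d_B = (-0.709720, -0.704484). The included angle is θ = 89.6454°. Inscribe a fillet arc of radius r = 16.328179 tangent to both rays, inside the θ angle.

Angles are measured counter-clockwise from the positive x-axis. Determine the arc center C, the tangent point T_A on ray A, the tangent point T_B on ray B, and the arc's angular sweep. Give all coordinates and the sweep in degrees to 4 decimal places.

center=(-15.0711,20.9470) T_A=(-3.5541,32.5215) T_B=(-3.5681,9.3586) sweep=90.3546

bisector direction at 179.9652° = (-1.000000,0.000607)
center distance |VC| = r/sin(θ/2) = 16.328179/sin(44.8227°) = 23.163321
C = V + |VC|·bis = (-15.0711,20.9470)
T_A = V + ((C−V)·d_A)·d_A = V + 16.4295·d_A = (-3.5541,32.5215)
T_B = V + ((C−V)·d_B)·d_B = V + 16.4295·d_B = (-3.5681,9.3586)
sweep = 180° − θ = 90.3546°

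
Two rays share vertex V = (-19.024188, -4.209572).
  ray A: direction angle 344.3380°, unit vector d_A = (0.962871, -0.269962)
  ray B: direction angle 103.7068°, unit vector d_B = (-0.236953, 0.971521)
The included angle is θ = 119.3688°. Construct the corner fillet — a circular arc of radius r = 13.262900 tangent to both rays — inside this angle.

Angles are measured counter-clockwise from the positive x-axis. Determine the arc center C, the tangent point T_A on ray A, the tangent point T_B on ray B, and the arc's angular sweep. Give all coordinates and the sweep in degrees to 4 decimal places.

bisector direction at 44.0224° = (0.719068,0.694940)
center distance |VC| = r/sin(θ/2) = 13.262900/sin(59.6844°) = 15.363770
C = V + |VC|·bis = (-7.9766,6.4673)
T_A = V + ((C−V)·d_A)·d_A = V + 7.7551·d_A = (-11.5571,-6.3031)
T_B = V + ((C−V)·d_B)·d_B = V + 7.7551·d_B = (-20.8618,3.3246)
sweep = 180° − θ = 60.6312°

center=(-7.9766,6.4673) T_A=(-11.5571,-6.3031) T_B=(-20.8618,3.3246) sweep=60.6312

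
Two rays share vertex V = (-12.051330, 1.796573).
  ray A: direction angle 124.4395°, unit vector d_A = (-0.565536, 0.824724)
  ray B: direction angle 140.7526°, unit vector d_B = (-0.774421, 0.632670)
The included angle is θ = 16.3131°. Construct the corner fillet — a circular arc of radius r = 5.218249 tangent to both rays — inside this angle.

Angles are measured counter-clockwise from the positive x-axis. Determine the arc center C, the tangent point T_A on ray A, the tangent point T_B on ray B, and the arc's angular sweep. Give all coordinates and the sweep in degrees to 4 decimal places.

center=(-36.9448,28.8718) T_A=(-32.6412,31.8229) T_B=(-40.2462,24.8306) sweep=163.6869

bisector direction at 132.5960° = (-0.676825,0.736144)
center distance |VC| = r/sin(θ/2) = 5.218249/sin(8.1565°) = 36.779754
C = V + |VC|·bis = (-36.9448,28.8718)
T_A = V + ((C−V)·d_A)·d_A = V + 36.4077·d_A = (-32.6412,31.8229)
T_B = V + ((C−V)·d_B)·d_B = V + 36.4077·d_B = (-40.2462,24.8306)
sweep = 180° − θ = 163.6869°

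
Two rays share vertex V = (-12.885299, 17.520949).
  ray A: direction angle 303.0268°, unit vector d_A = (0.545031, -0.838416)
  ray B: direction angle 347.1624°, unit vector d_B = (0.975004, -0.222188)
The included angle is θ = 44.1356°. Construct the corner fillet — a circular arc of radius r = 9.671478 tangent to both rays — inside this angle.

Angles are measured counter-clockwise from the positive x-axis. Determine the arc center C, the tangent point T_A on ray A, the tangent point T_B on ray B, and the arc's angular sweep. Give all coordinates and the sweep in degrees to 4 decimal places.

bisector direction at 325.0946° = (0.820098,-0.572223)
center distance |VC| = r/sin(θ/2) = 9.671478/sin(22.0678°) = 25.742316
C = V + |VC|·bis = (8.2259,2.7906)
T_A = V + ((C−V)·d_A)·d_A = V + 23.8564·d_A = (0.1172,-2.4807)
T_B = V + ((C−V)·d_B)·d_B = V + 23.8564·d_B = (10.3748,12.2203)
sweep = 180° − θ = 135.8644°

center=(8.2259,2.7906) T_A=(0.1172,-2.4807) T_B=(10.3748,12.2203) sweep=135.8644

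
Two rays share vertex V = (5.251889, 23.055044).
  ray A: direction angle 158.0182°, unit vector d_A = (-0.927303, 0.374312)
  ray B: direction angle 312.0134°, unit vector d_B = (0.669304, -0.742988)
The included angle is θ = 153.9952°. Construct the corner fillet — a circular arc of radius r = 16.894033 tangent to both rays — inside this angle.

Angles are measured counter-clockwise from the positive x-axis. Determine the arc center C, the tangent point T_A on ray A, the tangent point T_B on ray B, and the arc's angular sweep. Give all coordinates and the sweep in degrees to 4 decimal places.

center=(-4.6892,8.8494) T_A=(1.6344,24.5153) T_B=(7.8629,20.1566) sweep=26.0048

bisector direction at 235.0158° = (-0.573351,-0.819310)
center distance |VC| = r/sin(θ/2) = 16.894033/sin(76.9976°) = 17.338583
C = V + |VC|·bis = (-4.6892,8.8494)
T_A = V + ((C−V)·d_A)·d_A = V + 3.9010·d_A = (1.6344,24.5153)
T_B = V + ((C−V)·d_B)·d_B = V + 3.9010·d_B = (7.8629,20.1566)
sweep = 180° − θ = 26.0048°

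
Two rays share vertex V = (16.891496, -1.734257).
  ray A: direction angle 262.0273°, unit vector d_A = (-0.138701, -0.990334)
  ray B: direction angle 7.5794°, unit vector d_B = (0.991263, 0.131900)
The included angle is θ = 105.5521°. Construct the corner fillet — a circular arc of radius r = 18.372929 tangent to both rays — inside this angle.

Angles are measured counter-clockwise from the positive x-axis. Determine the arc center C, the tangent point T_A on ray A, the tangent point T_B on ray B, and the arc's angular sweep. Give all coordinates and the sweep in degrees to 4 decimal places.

bisector direction at 314.8034° = (0.704676,-0.709530)
center distance |VC| = r/sin(θ/2) = 18.372929/sin(52.7760°) = 23.073536
C = V + |VC|·bis = (33.1509,-18.1056)
T_A = V + ((C−V)·d_A)·d_A = V + 13.9579·d_A = (14.9555,-15.5573)
T_B = V + ((C−V)·d_B)·d_B = V + 13.9579·d_B = (30.7275,0.1068)
sweep = 180° − θ = 74.4479°

center=(33.1509,-18.1056) T_A=(14.9555,-15.5573) T_B=(30.7275,0.1068) sweep=74.4479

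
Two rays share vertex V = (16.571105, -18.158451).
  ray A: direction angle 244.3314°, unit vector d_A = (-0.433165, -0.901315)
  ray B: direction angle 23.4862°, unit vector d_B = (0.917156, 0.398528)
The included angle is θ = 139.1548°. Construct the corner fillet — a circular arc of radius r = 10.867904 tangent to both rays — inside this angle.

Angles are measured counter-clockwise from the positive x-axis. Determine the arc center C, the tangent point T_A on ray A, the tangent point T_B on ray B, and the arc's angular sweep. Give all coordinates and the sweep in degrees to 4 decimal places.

bisector direction at 313.9088° = (0.693512,-0.720445)
center distance |VC| = r/sin(θ/2) = 10.867904/sin(69.5774°) = 11.596829
C = V + |VC|·bis = (24.6137,-26.5133)
T_A = V + ((C−V)·d_A)·d_A = V + 4.0466·d_A = (14.8183,-21.8057)
T_B = V + ((C−V)·d_B)·d_B = V + 4.0466·d_B = (20.2825,-16.5458)
sweep = 180° − θ = 40.8452°

center=(24.6137,-26.5133) T_A=(14.8183,-21.8057) T_B=(20.2825,-16.5458) sweep=40.8452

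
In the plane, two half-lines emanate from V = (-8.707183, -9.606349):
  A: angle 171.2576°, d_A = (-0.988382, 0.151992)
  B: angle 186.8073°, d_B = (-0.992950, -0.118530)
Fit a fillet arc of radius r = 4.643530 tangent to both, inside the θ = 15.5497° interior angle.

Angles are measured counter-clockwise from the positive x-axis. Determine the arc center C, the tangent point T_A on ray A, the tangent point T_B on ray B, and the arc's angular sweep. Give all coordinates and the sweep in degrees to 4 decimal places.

bisector direction at 179.0325° = (-0.999857,0.016886)
center distance |VC| = r/sin(θ/2) = 4.643530/sin(7.7748°) = 34.325155
C = V + |VC|·bis = (-43.0274,-9.0267)
T_A = V + ((C−V)·d_A)·d_A = V + 34.0096·d_A = (-42.3217,-4.4371)
T_B = V + ((C−V)·d_B)·d_B = V + 34.0096·d_B = (-42.4770,-13.6375)
sweep = 180° − θ = 164.4503°

center=(-43.0274,-9.0267) T_A=(-42.3217,-4.4371) T_B=(-42.4770,-13.6375) sweep=164.4503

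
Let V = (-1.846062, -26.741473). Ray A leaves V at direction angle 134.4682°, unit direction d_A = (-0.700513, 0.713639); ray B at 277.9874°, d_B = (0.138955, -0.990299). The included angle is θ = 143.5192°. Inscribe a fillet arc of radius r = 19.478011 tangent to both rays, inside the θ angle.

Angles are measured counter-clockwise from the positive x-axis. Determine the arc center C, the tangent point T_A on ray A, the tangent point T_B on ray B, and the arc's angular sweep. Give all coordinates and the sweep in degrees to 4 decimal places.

center=(-20.2431,-35.8050) T_A=(-6.3428,-22.1604) T_B=(-0.9541,-33.0985) sweep=36.4808

bisector direction at 206.2278° = (-0.897044,-0.441941)
center distance |VC| = r/sin(θ/2) = 19.478011/sin(71.7596°) = 20.508532
C = V + |VC|·bis = (-20.2431,-35.8050)
T_A = V + ((C−V)·d_A)·d_A = V + 6.4193·d_A = (-6.3428,-22.1604)
T_B = V + ((C−V)·d_B)·d_B = V + 6.4193·d_B = (-0.9541,-33.0985)
sweep = 180° − θ = 36.4808°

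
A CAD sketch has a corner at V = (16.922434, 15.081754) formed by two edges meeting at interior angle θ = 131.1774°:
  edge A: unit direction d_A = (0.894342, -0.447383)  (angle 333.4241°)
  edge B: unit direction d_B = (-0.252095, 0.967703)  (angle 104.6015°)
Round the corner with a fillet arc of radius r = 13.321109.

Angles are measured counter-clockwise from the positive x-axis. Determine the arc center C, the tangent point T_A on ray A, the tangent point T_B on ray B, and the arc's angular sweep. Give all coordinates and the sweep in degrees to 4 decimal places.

center=(28.2892,24.2906) T_A=(22.3295,12.3769) T_B=(15.3983,20.9324) sweep=48.8226

bisector direction at 39.0128° = (0.777005,0.629494)
center distance |VC| = r/sin(θ/2) = 13.321109/sin(65.5887°) = 14.628901
C = V + |VC|·bis = (28.2892,24.2906)
T_A = V + ((C−V)·d_A)·d_A = V + 6.0459·d_A = (22.3295,12.3769)
T_B = V + ((C−V)·d_B)·d_B = V + 6.0459·d_B = (15.3983,20.9324)
sweep = 180° − θ = 48.8226°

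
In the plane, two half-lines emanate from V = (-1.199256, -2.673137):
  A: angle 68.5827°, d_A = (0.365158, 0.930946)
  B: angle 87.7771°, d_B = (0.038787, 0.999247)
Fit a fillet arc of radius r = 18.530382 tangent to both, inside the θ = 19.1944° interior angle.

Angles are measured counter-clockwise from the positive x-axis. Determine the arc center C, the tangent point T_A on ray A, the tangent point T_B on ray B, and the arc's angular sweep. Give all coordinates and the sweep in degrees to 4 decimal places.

bisector direction at 78.1799° = (0.204839,0.978796)
center distance |VC| = r/sin(θ/2) = 18.530382/sin(9.5972°) = 111.146351
C = V + |VC|·bis = (21.5679,106.1164)
T_A = V + ((C−V)·d_A)·d_A = V + 109.5908·d_A = (38.8187,99.3499)
T_B = V + ((C−V)·d_B)·d_B = V + 109.5908·d_B = (3.0515,106.8352)
sweep = 180° − θ = 160.8056°

center=(21.5679,106.1164) T_A=(38.8187,99.3499) T_B=(3.0515,106.8352) sweep=160.8056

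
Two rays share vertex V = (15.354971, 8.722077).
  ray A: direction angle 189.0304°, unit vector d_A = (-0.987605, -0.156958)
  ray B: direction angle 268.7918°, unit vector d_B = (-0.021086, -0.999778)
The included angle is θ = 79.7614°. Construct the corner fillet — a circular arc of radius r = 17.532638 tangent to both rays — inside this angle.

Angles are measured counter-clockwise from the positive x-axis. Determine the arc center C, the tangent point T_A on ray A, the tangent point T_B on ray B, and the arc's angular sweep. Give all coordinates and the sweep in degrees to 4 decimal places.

bisector direction at 228.9111° = (-0.657229,-0.753691)
center distance |VC| = r/sin(θ/2) = 17.532638/sin(39.8807°) = 27.343854
C = V + |VC|·bis = (-2.6162,-11.8867)
T_A = V + ((C−V)·d_A)·d_A = V + 20.9832·d_A = (-5.3681,5.4286)
T_B = V + ((C−V)·d_B)·d_B = V + 20.9832·d_B = (14.9125,-12.2564)
sweep = 180° − θ = 100.2386°

center=(-2.6162,-11.8867) T_A=(-5.3681,5.4286) T_B=(14.9125,-12.2564) sweep=100.2386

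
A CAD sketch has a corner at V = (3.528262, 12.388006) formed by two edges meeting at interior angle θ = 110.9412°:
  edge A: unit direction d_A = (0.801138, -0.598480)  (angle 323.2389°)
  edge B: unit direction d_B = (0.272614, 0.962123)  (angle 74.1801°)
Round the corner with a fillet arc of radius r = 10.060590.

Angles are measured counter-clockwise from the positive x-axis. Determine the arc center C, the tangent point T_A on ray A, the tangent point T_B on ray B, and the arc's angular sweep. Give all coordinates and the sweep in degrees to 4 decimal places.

center=(15.0948,16.3052) T_A=(9.0738,8.2453) T_B=(5.4153,19.0479) sweep=69.0588

bisector direction at 18.7095° = (0.947157,0.320770)
center distance |VC| = r/sin(θ/2) = 10.060590/sin(55.4706°) = 12.211893
C = V + |VC|·bis = (15.0948,16.3052)
T_A = V + ((C−V)·d_A)·d_A = V + 6.9221·d_A = (9.0738,8.2453)
T_B = V + ((C−V)·d_B)·d_B = V + 6.9221·d_B = (5.4153,19.0479)
sweep = 180° − θ = 69.0588°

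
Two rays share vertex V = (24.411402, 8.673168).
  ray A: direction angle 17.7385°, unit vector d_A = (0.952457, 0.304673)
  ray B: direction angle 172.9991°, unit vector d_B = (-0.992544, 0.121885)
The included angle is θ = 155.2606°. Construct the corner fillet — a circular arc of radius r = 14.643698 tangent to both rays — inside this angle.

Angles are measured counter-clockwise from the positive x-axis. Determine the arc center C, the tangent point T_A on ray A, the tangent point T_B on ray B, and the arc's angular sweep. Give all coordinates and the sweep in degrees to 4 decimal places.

center=(23.0087,23.5991) T_A=(27.4702,9.6516) T_B=(21.2238,9.0646) sweep=24.7394

bisector direction at 95.3688° = (-0.093566,0.995613)
center distance |VC| = r/sin(θ/2) = 14.643698/sin(77.6303°) = 14.991720
C = V + |VC|·bis = (23.0087,23.5991)
T_A = V + ((C−V)·d_A)·d_A = V + 3.2115·d_A = (27.4702,9.6516)
T_B = V + ((C−V)·d_B)·d_B = V + 3.2115·d_B = (21.2238,9.0646)
sweep = 180° − θ = 24.7394°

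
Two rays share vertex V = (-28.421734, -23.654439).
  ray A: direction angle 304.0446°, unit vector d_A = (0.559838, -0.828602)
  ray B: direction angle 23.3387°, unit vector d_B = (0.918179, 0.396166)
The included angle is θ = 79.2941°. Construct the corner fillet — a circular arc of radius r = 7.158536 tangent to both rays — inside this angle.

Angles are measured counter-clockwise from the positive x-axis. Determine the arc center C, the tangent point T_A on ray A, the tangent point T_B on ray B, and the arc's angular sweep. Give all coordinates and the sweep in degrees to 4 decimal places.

center=(-17.6539,-26.8049) T_A=(-23.5854,-30.8125) T_B=(-20.4898,-20.2321) sweep=100.7059

bisector direction at 343.6916° = (0.959764,-0.280807)
center distance |VC| = r/sin(θ/2) = 7.158536/sin(39.6471°) = 11.219282
C = V + |VC|·bis = (-17.6539,-26.8049)
T_A = V + ((C−V)·d_A)·d_A = V + 8.6387·d_A = (-23.5854,-30.8125)
T_B = V + ((C−V)·d_B)·d_B = V + 8.6387·d_B = (-20.4898,-20.2321)
sweep = 180° − θ = 100.7059°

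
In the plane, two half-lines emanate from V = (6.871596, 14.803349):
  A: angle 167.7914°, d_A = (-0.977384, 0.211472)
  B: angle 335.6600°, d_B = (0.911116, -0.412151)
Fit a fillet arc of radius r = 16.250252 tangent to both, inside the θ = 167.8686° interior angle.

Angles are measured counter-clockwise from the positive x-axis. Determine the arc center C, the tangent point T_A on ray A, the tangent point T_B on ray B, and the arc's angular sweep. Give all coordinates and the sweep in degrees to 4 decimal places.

center=(1.7474,-0.7142) T_A=(5.1838,15.1685) T_B=(8.4449,14.0916) sweep=12.1314

bisector direction at 251.7257° = (-0.313567,-0.949566)
center distance |VC| = r/sin(θ/2) = 16.250252/sin(83.9343°) = 16.341743
C = V + |VC|·bis = (1.7474,-0.7142)
T_A = V + ((C−V)·d_A)·d_A = V + 1.7268·d_A = (5.1838,15.1685)
T_B = V + ((C−V)·d_B)·d_B = V + 1.7268·d_B = (8.4449,14.0916)
sweep = 180° − θ = 12.1314°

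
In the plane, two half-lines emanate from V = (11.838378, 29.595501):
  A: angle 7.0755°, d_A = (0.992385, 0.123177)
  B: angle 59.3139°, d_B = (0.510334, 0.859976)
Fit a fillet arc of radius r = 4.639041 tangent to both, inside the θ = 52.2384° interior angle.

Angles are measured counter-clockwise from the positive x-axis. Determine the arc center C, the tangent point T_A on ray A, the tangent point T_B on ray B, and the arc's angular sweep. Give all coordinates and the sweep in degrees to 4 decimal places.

center=(20.6563,35.3646) T_A=(21.2278,30.7609) T_B=(16.6669,37.7321) sweep=127.7616

bisector direction at 33.1947° = (0.836815,0.547486)
center distance |VC| = r/sin(θ/2) = 4.639041/sin(26.1192°) = 10.537525
C = V + |VC|·bis = (20.6563,35.3646)
T_A = V + ((C−V)·d_A)·d_A = V + 9.4614·d_A = (21.2278,30.7609)
T_B = V + ((C−V)·d_B)·d_B = V + 9.4614·d_B = (16.6669,37.7321)
sweep = 180° − θ = 127.7616°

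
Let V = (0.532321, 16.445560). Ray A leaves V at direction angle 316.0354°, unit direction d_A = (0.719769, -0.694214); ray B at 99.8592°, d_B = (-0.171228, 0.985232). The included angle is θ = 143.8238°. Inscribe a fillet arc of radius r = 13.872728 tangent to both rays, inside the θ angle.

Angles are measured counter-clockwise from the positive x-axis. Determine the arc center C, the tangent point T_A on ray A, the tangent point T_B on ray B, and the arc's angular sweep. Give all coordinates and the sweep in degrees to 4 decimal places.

center=(13.4243,23.2852) T_A=(3.7937,13.3000) T_B=(-0.2435,20.9098) sweep=36.1762

bisector direction at 27.9473° = (0.883379,0.468659)
center distance |VC| = r/sin(θ/2) = 13.872728/sin(71.9119°) = 14.593958
C = V + |VC|·bis = (13.4243,23.2852)
T_A = V + ((C−V)·d_A)·d_A = V + 4.5311·d_A = (3.7937,13.3000)
T_B = V + ((C−V)·d_B)·d_B = V + 4.5311·d_B = (-0.2435,20.9098)
sweep = 180° − θ = 36.1762°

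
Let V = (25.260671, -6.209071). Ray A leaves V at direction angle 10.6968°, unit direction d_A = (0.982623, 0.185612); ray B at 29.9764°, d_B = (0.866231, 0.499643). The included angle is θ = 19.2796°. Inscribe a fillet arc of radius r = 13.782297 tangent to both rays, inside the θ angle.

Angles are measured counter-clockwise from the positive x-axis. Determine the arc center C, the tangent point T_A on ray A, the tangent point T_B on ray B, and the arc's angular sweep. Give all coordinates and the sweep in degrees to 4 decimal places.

bisector direction at 20.3366° = (0.937667,0.347535)
center distance |VC| = r/sin(θ/2) = 13.782297/sin(9.6398°) = 82.305160
C = V + |VC|·bis = (102.4355,22.3948)
T_A = V + ((C−V)·d_A)·d_A = V + 81.1430·d_A = (104.9937,8.8520)
T_B = V + ((C−V)·d_B)·d_B = V + 81.1430·d_B = (95.5493,34.3335)
sweep = 180° − θ = 160.7204°

center=(102.4355,22.3948) T_A=(104.9937,8.8520) T_B=(95.5493,34.3335) sweep=160.7204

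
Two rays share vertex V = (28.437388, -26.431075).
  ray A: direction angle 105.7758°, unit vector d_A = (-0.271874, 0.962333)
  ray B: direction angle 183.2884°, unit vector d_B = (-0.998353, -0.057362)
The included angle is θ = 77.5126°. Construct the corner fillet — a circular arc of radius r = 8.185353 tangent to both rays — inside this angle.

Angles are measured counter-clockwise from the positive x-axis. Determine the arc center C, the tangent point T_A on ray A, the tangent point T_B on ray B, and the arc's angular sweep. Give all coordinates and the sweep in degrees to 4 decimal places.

center=(17.7882,-18.8441) T_A=(25.6652,-16.6187) T_B=(18.2577,-27.0160) sweep=102.4874

bisector direction at 144.5321° = (-0.814441,0.580247)
center distance |VC| = r/sin(θ/2) = 8.185353/sin(38.7563°) = 13.075451
C = V + |VC|·bis = (17.7882,-18.8441)
T_A = V + ((C−V)·d_A)·d_A = V + 10.1964·d_A = (25.6652,-16.6187)
T_B = V + ((C−V)·d_B)·d_B = V + 10.1964·d_B = (18.2577,-27.0160)
sweep = 180° − θ = 102.4874°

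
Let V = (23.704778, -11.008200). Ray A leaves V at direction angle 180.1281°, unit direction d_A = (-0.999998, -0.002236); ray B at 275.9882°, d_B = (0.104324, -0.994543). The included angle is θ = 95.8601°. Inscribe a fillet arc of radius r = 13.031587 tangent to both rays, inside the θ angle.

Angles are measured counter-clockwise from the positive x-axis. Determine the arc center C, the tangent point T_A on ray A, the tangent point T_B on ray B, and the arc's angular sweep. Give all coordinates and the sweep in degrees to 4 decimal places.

bisector direction at 228.0581° = (-0.668376,-0.743824)
center distance |VC| = r/sin(θ/2) = 13.031587/sin(47.9301°) = 17.555041
C = V + |VC|·bis = (11.9714,-24.0661)
T_A = V + ((C−V)·d_A)·d_A = V + 11.7625·d_A = (11.9423,-11.0345)
T_B = V + ((C−V)·d_B)·d_B = V + 11.7625·d_B = (24.9319,-22.7066)
sweep = 180° − θ = 84.1399°

center=(11.9714,-24.0661) T_A=(11.9423,-11.0345) T_B=(24.9319,-22.7066) sweep=84.1399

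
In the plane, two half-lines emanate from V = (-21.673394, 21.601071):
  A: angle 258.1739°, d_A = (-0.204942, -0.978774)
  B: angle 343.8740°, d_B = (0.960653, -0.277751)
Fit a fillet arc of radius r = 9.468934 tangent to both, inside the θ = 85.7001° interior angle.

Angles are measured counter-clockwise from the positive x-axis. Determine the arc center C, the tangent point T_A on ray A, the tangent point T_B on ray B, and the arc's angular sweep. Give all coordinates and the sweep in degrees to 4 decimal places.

bisector direction at 301.0240° = (0.515396,-0.856952)
center distance |VC| = r/sin(θ/2) = 9.468934/sin(42.8501°) = 13.923224
C = V + |VC|·bis = (-14.4974,9.6695)
T_A = V + ((C−V)·d_A)·d_A = V + 10.2076·d_A = (-23.7654,11.6101)
T_B = V + ((C−V)·d_B)·d_B = V + 10.2076·d_B = (-11.8674,18.7659)
sweep = 180° − θ = 94.2999°

center=(-14.4974,9.6695) T_A=(-23.7654,11.6101) T_B=(-11.8674,18.7659) sweep=94.2999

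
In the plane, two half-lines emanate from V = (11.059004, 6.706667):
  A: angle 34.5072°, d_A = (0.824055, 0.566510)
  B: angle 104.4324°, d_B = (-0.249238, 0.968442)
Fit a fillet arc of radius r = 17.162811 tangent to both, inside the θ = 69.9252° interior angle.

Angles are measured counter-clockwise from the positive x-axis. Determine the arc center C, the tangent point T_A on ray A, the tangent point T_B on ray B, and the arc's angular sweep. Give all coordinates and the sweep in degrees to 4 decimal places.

bisector direction at 69.4698° = (0.350701,0.936487)
center distance |VC| = r/sin(θ/2) = 17.162811/sin(34.9626°) = 29.950375
C = V + |VC|·bis = (21.5626,34.7548)
T_A = V + ((C−V)·d_A)·d_A = V + 24.5451·d_A = (31.2855,20.6117)
T_B = V + ((C−V)·d_B)·d_B = V + 24.5451·d_B = (4.9414,30.4772)
sweep = 180° − θ = 110.0748°

center=(21.5626,34.7548) T_A=(31.2855,20.6117) T_B=(4.9414,30.4772) sweep=110.0748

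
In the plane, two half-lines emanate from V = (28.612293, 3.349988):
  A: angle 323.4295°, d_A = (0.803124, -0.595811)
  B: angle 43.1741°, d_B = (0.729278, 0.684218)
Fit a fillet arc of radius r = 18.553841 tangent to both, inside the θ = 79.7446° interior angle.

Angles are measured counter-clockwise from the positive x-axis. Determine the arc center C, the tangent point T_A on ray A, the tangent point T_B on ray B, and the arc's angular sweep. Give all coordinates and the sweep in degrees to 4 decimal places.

center=(57.5058,5.0169) T_A=(46.4513,-9.8842) T_B=(44.8110,18.5478) sweep=100.2554

bisector direction at 3.3018° = (0.998340,0.057595)
center distance |VC| = r/sin(θ/2) = 18.553841/sin(39.8723°) = 28.941598
C = V + |VC|·bis = (57.5058,5.0169)
T_A = V + ((C−V)·d_A)·d_A = V + 22.2120·d_A = (46.4513,-9.8842)
T_B = V + ((C−V)·d_B)·d_B = V + 22.2120·d_B = (44.8110,18.5478)
sweep = 180° − θ = 100.2554°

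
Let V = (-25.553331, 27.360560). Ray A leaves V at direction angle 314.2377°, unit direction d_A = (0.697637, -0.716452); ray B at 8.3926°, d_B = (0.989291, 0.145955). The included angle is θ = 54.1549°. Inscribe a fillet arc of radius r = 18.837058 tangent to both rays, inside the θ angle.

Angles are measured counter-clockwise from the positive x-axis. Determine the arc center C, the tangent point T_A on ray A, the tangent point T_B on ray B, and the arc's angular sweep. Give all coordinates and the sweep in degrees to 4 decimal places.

bisector direction at 341.3152° = (0.947295,-0.320363)
center distance |VC| = r/sin(θ/2) = 18.837058/sin(27.0774°) = 41.382437
C = V + |VC|·bis = (13.6480,14.1032)
T_A = V + ((C−V)·d_A)·d_A = V + 36.8466·d_A = (0.1522,0.9618)
T_B = V + ((C−V)·d_B)·d_B = V + 36.8466·d_B = (10.8987,32.7385)
sweep = 180° − θ = 125.8451°

center=(13.6480,14.1032) T_A=(0.1522,0.9618) T_B=(10.8987,32.7385) sweep=125.8451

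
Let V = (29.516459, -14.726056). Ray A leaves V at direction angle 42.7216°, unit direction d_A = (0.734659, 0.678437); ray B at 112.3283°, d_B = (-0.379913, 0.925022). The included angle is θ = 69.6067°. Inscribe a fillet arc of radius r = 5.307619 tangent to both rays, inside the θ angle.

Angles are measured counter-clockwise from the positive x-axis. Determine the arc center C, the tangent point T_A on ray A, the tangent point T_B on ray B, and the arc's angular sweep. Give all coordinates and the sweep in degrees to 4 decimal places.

bisector direction at 77.5250° = (0.216014,0.976390)
center distance |VC| = r/sin(θ/2) = 5.307619/sin(34.8034°) = 9.299188
C = V + |VC|·bis = (31.5252,-5.6464)
T_A = V + ((C−V)·d_A)·d_A = V + 7.6357·d_A = (35.1261,-9.5457)
T_B = V + ((C−V)·d_B)·d_B = V + 7.6357·d_B = (26.6156,-7.6629)
sweep = 180° − θ = 110.3933°

center=(31.5252,-5.6464) T_A=(35.1261,-9.5457) T_B=(26.6156,-7.6629) sweep=110.3933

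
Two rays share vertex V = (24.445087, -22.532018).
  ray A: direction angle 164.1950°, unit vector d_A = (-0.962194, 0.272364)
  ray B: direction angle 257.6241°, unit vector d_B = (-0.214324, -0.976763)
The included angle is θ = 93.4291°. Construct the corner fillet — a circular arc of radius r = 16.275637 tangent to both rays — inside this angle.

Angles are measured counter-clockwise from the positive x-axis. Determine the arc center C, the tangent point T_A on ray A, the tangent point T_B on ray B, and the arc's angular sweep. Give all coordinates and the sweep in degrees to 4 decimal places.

bisector direction at 210.9095° = (-0.857979,-0.513684)
center distance |VC| = r/sin(θ/2) = 16.275637/sin(46.7146°) = 22.358275
C = V + |VC|·bis = (5.2621,-34.0171)
T_A = V + ((C−V)·d_A)·d_A = V + 15.3296·d_A = (9.6951,-18.3568)
T_B = V + ((C−V)·d_B)·d_B = V + 15.3296·d_B = (21.1596,-37.5054)
sweep = 180° − θ = 86.5709°

center=(5.2621,-34.0171) T_A=(9.6951,-18.3568) T_B=(21.1596,-37.5054) sweep=86.5709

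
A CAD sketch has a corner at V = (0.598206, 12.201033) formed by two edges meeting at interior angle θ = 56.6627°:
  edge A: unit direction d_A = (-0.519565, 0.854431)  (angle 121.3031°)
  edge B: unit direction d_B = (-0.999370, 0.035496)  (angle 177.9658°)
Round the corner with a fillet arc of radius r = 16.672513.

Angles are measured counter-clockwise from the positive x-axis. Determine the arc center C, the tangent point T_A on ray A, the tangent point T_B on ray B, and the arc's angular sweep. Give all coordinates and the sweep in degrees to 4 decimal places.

center=(-29.7142,29.9607) T_A=(-15.4687,38.6232) T_B=(-30.3060,13.2987) sweep=123.3373

bisector direction at 149.6344° = (-0.862818,0.505515)
center distance |VC| = r/sin(θ/2) = 16.672513/sin(28.3314°) = 35.131838
C = V + |VC|·bis = (-29.7142,29.9607)
T_A = V + ((C−V)·d_A)·d_A = V + 30.9237·d_A = (-15.4687,38.6232)
T_B = V + ((C−V)·d_B)·d_B = V + 30.9237·d_B = (-30.3060,13.2987)
sweep = 180° − θ = 123.3373°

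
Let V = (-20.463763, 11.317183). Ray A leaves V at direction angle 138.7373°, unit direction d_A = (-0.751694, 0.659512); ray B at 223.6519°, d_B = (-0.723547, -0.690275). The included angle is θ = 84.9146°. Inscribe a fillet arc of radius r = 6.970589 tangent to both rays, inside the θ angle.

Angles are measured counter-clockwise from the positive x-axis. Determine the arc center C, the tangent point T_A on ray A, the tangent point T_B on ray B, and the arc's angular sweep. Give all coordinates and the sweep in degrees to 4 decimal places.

bisector direction at 181.1946° = (-0.999783,-0.020848)
center distance |VC| = r/sin(θ/2) = 6.970589/sin(42.4573°) = 10.326178
C = V + |VC|·bis = (-30.7877,11.1019)
T_A = V + ((C−V)·d_A)·d_A = V + 7.6185·d_A = (-26.1905,16.3416)
T_B = V + ((C−V)·d_B)·d_B = V + 7.6185·d_B = (-25.9761,6.0584)
sweep = 180° − θ = 95.0854°

center=(-30.7877,11.1019) T_A=(-26.1905,16.3416) T_B=(-25.9761,6.0584) sweep=95.0854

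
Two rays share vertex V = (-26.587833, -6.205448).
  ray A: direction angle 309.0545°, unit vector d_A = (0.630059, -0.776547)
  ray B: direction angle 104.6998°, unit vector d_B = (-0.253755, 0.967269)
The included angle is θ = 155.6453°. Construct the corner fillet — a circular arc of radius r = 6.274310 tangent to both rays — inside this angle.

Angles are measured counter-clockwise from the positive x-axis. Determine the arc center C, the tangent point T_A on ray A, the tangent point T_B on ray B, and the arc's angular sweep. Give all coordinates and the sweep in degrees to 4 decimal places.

center=(-20.8625,-3.3037) T_A=(-25.7348,-7.2569) T_B=(-26.9314,-4.8958) sweep=24.3547

bisector direction at 26.8772° = (0.891978,0.452079)
center distance |VC| = r/sin(θ/2) = 6.274310/sin(77.8226°) = 6.418736
C = V + |VC|·bis = (-20.8625,-3.3037)
T_A = V + ((C−V)·d_A)·d_A = V + 1.3540·d_A = (-25.7348,-7.2569)
T_B = V + ((C−V)·d_B)·d_B = V + 1.3540·d_B = (-26.9314,-4.8958)
sweep = 180° − θ = 24.3547°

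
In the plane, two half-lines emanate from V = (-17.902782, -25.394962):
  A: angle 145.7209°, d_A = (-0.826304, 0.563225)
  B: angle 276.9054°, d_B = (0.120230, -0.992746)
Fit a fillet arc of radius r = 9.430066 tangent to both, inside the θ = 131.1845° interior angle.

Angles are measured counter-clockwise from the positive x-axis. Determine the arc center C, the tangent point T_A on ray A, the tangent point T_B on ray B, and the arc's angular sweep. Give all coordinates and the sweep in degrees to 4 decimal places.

center=(-26.7500,-30.7769) T_A=(-21.4387,-22.9848) T_B=(-17.3883,-29.6431) sweep=48.8155

bisector direction at 211.3132° = (-0.854340,-0.519715)
center distance |VC| = r/sin(θ/2) = 9.430066/sin(65.5923°) = 10.355566
C = V + |VC|·bis = (-26.7500,-30.7769)
T_A = V + ((C−V)·d_A)·d_A = V + 4.2792·d_A = (-21.4387,-22.9848)
T_B = V + ((C−V)·d_B)·d_B = V + 4.2792·d_B = (-17.3883,-29.6431)
sweep = 180° − θ = 48.8155°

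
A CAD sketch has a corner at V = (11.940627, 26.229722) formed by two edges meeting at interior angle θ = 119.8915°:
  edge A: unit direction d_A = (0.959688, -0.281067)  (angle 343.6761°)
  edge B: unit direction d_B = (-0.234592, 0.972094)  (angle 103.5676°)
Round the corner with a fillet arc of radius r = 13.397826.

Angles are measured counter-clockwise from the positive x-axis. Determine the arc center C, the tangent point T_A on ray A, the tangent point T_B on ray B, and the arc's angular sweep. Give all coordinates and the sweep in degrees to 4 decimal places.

bisector direction at 43.6219° = (0.723909,0.689896)
center distance |VC| = r/sin(θ/2) = 13.397826/sin(59.9457°) = 15.478946
C = V + |VC|·bis = (23.1460,36.9086)
T_A = V + ((C−V)·d_A)·d_A = V + 7.7522·d_A = (19.3803,24.0508)
T_B = V + ((C−V)·d_B)·d_B = V + 7.7522·d_B = (10.1220,33.7656)
sweep = 180° − θ = 60.1085°

center=(23.1460,36.9086) T_A=(19.3803,24.0508) T_B=(10.1220,33.7656) sweep=60.1085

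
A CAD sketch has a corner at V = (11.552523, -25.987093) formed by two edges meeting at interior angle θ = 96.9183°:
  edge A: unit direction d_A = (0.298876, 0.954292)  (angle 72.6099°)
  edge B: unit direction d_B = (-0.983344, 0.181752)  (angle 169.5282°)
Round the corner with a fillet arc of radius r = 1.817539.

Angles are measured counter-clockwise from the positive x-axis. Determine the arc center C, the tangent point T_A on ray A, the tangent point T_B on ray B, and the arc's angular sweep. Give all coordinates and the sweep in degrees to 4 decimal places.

bisector direction at 121.0691° = (-0.516071,0.856546)
center distance |VC| = r/sin(θ/2) = 1.817539/sin(48.4592°) = 2.428297
C = V + |VC|·bis = (10.2994,-23.9071)
T_A = V + ((C−V)·d_A)·d_A = V + 1.6103·d_A = (12.0338,-24.4504)
T_B = V + ((C−V)·d_B)·d_B = V + 1.6103·d_B = (9.9690,-25.6944)
sweep = 180° − θ = 83.0817°

center=(10.2994,-23.9071) T_A=(12.0338,-24.4504) T_B=(9.9690,-25.6944) sweep=83.0817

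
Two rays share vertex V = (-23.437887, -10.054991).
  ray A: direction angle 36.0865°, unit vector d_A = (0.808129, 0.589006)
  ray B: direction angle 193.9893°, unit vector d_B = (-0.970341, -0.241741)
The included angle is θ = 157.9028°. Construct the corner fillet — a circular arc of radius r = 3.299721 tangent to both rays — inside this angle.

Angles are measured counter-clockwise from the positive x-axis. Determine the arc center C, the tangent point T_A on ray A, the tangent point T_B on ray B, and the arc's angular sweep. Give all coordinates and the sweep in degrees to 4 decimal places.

bisector direction at 115.0379° = (-0.423218,0.906028)
center distance |VC| = r/sin(θ/2) = 3.299721/sin(78.9514°) = 3.362036
C = V + |VC|·bis = (-24.8608,-7.0089)
T_A = V + ((C−V)·d_A)·d_A = V + 0.6443·d_A = (-22.9172,-9.6755)
T_B = V + ((C−V)·d_B)·d_B = V + 0.6443·d_B = (-24.0631,-10.2107)
sweep = 180° − θ = 22.0972°

center=(-24.8608,-7.0089) T_A=(-22.9172,-9.6755) T_B=(-24.0631,-10.2107) sweep=22.0972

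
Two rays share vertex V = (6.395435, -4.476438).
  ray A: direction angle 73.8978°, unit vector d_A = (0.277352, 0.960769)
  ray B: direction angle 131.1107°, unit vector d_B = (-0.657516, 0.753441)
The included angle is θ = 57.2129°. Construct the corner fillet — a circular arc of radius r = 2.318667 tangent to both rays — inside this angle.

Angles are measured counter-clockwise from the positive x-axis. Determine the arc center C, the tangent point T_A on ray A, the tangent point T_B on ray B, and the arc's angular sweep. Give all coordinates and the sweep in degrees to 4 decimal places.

center=(5.3469,0.2514) T_A=(7.5746,-0.3916) T_B=(3.5999,-1.2731) sweep=122.7871

bisector direction at 102.5042° = (-0.216512,0.976280)
center distance |VC| = r/sin(θ/2) = 2.318667/sin(28.6064°) = 4.842757
C = V + |VC|·bis = (5.3469,0.2514)
T_A = V + ((C−V)·d_A)·d_A = V + 4.2516·d_A = (7.5746,-0.3916)
T_B = V + ((C−V)·d_B)·d_B = V + 4.2516·d_B = (3.5999,-1.2731)
sweep = 180° − θ = 122.7871°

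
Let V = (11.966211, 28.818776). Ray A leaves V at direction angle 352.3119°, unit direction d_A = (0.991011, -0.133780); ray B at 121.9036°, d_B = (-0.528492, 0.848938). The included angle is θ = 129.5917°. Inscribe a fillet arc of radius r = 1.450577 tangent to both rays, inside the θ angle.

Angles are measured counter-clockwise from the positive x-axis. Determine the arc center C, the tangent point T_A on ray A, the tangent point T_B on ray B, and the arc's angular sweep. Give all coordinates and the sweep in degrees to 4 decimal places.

center=(12.8369,30.1650) T_A=(12.6428,28.7274) T_B=(11.6054,29.3984) sweep=50.4083

bisector direction at 57.1078° = (0.543061,0.839693)
center distance |VC| = r/sin(θ/2) = 1.450577/sin(64.7959°) = 1.603209
C = V + |VC|·bis = (12.8369,30.1650)
T_A = V + ((C−V)·d_A)·d_A = V + 0.6827·d_A = (12.6428,28.7274)
T_B = V + ((C−V)·d_B)·d_B = V + 0.6827·d_B = (11.6054,29.3984)
sweep = 180° − θ = 50.4083°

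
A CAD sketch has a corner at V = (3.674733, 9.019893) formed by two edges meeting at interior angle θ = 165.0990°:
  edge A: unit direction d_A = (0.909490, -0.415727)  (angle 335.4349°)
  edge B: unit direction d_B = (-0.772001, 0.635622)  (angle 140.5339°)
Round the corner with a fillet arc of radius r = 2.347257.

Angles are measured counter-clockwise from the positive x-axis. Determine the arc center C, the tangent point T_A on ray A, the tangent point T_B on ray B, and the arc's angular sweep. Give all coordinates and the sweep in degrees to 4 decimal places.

center=(4.9297,11.0271) T_A=(3.9539,8.8923) T_B=(3.4378,9.2150) sweep=14.9010

bisector direction at 57.9844° = (0.530150,0.847904)
center distance |VC| = r/sin(θ/2) = 2.347257/sin(82.5495°) = 2.367243
C = V + |VC|·bis = (4.9297,11.0271)
T_A = V + ((C−V)·d_A)·d_A = V + 0.3070·d_A = (3.9539,8.8923)
T_B = V + ((C−V)·d_B)·d_B = V + 0.3070·d_B = (3.4378,9.2150)
sweep = 180° − θ = 14.9010°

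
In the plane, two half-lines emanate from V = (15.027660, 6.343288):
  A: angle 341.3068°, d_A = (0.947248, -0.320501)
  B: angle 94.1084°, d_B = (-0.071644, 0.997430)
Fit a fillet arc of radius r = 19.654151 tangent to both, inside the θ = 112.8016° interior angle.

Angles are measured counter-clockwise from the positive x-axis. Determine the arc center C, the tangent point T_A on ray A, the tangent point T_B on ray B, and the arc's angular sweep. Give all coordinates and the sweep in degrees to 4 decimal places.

bisector direction at 37.7076° = (0.791142,0.611632)
center distance |VC| = r/sin(θ/2) = 19.654151/sin(56.4008°) = 23.596431
C = V + |VC|·bis = (33.6958,20.7756)
T_A = V + ((C−V)·d_A)·d_A = V + 13.0578·d_A = (27.3966,2.1583)
T_B = V + ((C−V)·d_B)·d_B = V + 13.0578·d_B = (14.0922,19.3675)
sweep = 180° − θ = 67.1984°

center=(33.6958,20.7756) T_A=(27.3966,2.1583) T_B=(14.0922,19.3675) sweep=67.1984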